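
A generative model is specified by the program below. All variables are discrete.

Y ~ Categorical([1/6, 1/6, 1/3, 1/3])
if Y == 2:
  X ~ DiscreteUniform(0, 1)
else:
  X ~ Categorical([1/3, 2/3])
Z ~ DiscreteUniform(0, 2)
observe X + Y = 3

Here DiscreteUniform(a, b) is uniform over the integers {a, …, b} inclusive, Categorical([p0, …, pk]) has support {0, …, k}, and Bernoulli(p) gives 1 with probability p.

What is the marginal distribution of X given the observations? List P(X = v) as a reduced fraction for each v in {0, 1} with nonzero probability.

P(X=0) = 2/5, P(X=1) = 3/5

Enumerate traces; 6 have nonzero weight after conditioning:
  (Y=2, X=1, Z=0) weight 1/18
  (Y=2, X=1, Z=1) weight 1/18
  (Y=2, X=1, Z=2) weight 1/18
  (Y=3, X=0, Z=0) weight 1/27
  (Y=3, X=0, Z=1) weight 1/27
  (Y=3, X=0, Z=2) weight 1/27
Group by X:
  weight(X=0) = 1/9
  weight(X=1) = 1/6
Total weight = 1/9 + 1/6 = 5/18
P(X=0 | obs) = 1/9 / 5/18 = 2/5
P(X=1 | obs) = 1/6 / 5/18 = 3/5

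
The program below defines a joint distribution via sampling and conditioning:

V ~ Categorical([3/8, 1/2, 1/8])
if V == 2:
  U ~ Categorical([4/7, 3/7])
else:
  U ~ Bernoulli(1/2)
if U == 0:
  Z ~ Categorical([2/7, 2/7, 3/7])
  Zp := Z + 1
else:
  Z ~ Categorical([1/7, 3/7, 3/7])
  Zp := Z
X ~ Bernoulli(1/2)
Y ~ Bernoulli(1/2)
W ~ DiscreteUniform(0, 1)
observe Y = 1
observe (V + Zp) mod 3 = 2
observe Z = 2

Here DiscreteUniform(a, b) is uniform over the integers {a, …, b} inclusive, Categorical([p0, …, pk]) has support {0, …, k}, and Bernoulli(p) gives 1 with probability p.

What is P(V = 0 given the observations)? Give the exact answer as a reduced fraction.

Enumerate traces; 8 have nonzero weight after conditioning:
  (V=0, U=1, Z=2, X=0, Y=1, W=0) weight 9/896
  (V=0, U=1, Z=2, X=0, Y=1, W=1) weight 9/896
  (V=0, U=1, Z=2, X=1, Y=1, W=0) weight 9/896
  (V=0, U=1, Z=2, X=1, Y=1, W=1) weight 9/896
  (V=2, U=0, Z=2, X=0, Y=1, W=0) weight 3/784
  (V=2, U=0, Z=2, X=0, Y=1, W=1) weight 3/784
  (V=2, U=0, Z=2, X=1, Y=1, W=0) weight 3/784
  (V=2, U=0, Z=2, X=1, Y=1, W=1) weight 3/784
Group by V:
  weight(V=0) = 9/224
  weight(V=2) = 3/196
Total weight = 9/224 + 3/196 = 87/1568
P(V=0 | obs) = 9/224 / 87/1568 = 21/29
P(V=2 | obs) = 3/196 / 87/1568 = 8/29

P(V = 0 | obs) = 21/29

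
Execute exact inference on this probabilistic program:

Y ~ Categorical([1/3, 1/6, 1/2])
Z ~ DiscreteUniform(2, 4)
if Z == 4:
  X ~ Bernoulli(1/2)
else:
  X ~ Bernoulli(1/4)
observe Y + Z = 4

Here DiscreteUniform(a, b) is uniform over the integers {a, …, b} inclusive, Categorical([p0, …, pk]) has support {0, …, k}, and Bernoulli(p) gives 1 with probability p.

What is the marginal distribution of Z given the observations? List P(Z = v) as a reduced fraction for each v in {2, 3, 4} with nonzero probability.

Enumerate traces; 6 have nonzero weight after conditioning:
  (Y=0, Z=4, X=0) weight 1/18
  (Y=0, Z=4, X=1) weight 1/18
  (Y=1, Z=3, X=0) weight 1/24
  (Y=1, Z=3, X=1) weight 1/72
  (Y=2, Z=2, X=0) weight 1/8
  (Y=2, Z=2, X=1) weight 1/24
Group by Z:
  weight(Z=2) = 1/6
  weight(Z=3) = 1/18
  weight(Z=4) = 1/9
Total weight = 1/6 + 1/18 + 1/9 = 1/3
P(Z=2 | obs) = 1/6 / 1/3 = 1/2
P(Z=3 | obs) = 1/18 / 1/3 = 1/6
P(Z=4 | obs) = 1/9 / 1/3 = 1/3

P(Z=2) = 1/2, P(Z=3) = 1/6, P(Z=4) = 1/3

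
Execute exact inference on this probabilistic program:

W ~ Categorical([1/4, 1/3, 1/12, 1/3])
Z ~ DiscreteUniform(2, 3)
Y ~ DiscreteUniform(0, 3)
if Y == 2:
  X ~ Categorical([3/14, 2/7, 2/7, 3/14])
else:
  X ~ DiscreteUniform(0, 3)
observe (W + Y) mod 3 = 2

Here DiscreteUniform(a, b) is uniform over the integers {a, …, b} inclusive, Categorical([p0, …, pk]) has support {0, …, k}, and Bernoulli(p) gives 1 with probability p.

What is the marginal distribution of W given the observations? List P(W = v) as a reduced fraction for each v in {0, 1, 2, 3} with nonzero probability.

Enumerate traces; 40 have nonzero weight after conditioning:
  (W=0, Z=2, Y=2, X=0) weight 3/448
  (W=0, Z=2, Y=2, X=1) weight 1/112
  (W=0, Z=2, Y=2, X=2) weight 1/112
  (W=0, Z=2, Y=2, X=3) weight 3/448
  (W=0, Z=3, Y=2, X=0) weight 3/448
  (W=0, Z=3, Y=2, X=1) weight 1/112
  (W=0, Z=3, Y=2, X=2) weight 1/112
  (W=0, Z=3, Y=2, X=3) weight 3/448
  (W=1, Z=2, Y=1, X=0) weight 1/96
  (W=2, Z=2, Y=0, X=0) weight 1/384
  … 30 more
Group by W:
  weight(W=0) = 1/16
  weight(W=1) = 1/12
  weight(W=2) = 1/24
  weight(W=3) = 1/12
Total weight = 1/16 + 1/12 + 1/24 + 1/12 = 13/48
P(W=0 | obs) = 1/16 / 13/48 = 3/13
P(W=1 | obs) = 1/12 / 13/48 = 4/13
P(W=2 | obs) = 1/24 / 13/48 = 2/13
P(W=3 | obs) = 1/12 / 13/48 = 4/13

P(W=0) = 3/13, P(W=1) = 4/13, P(W=2) = 2/13, P(W=3) = 4/13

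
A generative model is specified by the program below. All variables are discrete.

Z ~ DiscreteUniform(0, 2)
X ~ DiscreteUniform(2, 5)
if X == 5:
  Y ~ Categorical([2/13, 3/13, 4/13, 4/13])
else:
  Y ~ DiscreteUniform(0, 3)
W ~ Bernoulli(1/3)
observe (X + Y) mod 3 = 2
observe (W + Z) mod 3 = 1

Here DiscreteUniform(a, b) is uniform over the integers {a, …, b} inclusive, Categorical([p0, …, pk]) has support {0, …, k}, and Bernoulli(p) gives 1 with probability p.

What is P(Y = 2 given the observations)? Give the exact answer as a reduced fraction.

Enumerate traces; 12 have nonzero weight after conditioning:
  (Z=0, X=2, Y=0, W=1) weight 1/144
  (Z=0, X=2, Y=3, W=1) weight 1/144
  (Z=0, X=3, Y=2, W=1) weight 1/144
  (Z=0, X=4, Y=1, W=1) weight 1/144
  (Z=0, X=5, Y=0, W=1) weight 1/234
  (Z=0, X=5, Y=3, W=1) weight 1/117
  (Z=1, X=2, Y=0, W=0) weight 1/72
  (Z=1, X=2, Y=3, W=0) weight 1/72
  … 4 more
Group by Y:
  weight(Y=0) = 7/208
  weight(Y=1) = 1/48
  weight(Y=2) = 1/48
  weight(Y=3) = 29/624
Total weight = 7/208 + 1/48 + 1/48 + 29/624 = 19/156
P(Y=0 | obs) = 7/208 / 19/156 = 21/76
P(Y=1 | obs) = 1/48 / 19/156 = 13/76
P(Y=2 | obs) = 1/48 / 19/156 = 13/76
P(Y=3 | obs) = 29/624 / 19/156 = 29/76

P(Y = 2 | obs) = 13/76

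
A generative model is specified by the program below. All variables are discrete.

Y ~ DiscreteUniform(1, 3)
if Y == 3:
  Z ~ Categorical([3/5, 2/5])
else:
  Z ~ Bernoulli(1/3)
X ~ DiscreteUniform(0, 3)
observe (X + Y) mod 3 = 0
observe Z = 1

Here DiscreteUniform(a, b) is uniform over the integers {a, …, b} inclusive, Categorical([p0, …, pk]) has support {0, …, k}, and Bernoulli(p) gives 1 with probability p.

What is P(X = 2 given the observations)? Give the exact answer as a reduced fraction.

P(X = 2 | obs) = 5/22

Enumerate traces; 4 have nonzero weight after conditioning:
  (Y=1, Z=1, X=2) weight 1/36
  (Y=2, Z=1, X=1) weight 1/36
  (Y=3, Z=1, X=0) weight 1/30
  (Y=3, Z=1, X=3) weight 1/30
Group by X:
  weight(X=0) = 1/30
  weight(X=1) = 1/36
  weight(X=2) = 1/36
  weight(X=3) = 1/30
Total weight = 1/30 + 1/36 + 1/36 + 1/30 = 11/90
P(X=0 | obs) = 1/30 / 11/90 = 3/11
P(X=1 | obs) = 1/36 / 11/90 = 5/22
P(X=2 | obs) = 1/36 / 11/90 = 5/22
P(X=3 | obs) = 1/30 / 11/90 = 3/11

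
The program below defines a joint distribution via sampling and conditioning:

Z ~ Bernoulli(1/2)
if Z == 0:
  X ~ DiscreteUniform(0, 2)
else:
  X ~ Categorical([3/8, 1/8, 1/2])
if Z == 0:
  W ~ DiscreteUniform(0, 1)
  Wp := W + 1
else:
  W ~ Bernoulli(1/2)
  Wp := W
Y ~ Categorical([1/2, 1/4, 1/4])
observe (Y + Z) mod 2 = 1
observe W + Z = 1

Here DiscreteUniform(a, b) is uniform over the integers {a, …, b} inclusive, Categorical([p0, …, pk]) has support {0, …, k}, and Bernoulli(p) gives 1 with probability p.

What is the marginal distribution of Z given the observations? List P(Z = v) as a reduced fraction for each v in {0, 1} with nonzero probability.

Enumerate traces; 9 have nonzero weight after conditioning:
  (Z=0, X=0, W=1, Y=1) weight 1/48
  (Z=0, X=1, W=1, Y=1) weight 1/48
  (Z=0, X=2, W=1, Y=1) weight 1/48
  (Z=1, X=0, W=0, Y=0) weight 3/64
  (Z=1, X=0, W=0, Y=2) weight 3/128
  (Z=1, X=1, W=0, Y=0) weight 1/64
  (Z=1, X=1, W=0, Y=2) weight 1/128
  (Z=1, X=2, W=0, Y=0) weight 1/16
  … 1 more
Group by Z:
  weight(Z=0) = 1/16
  weight(Z=1) = 3/16
Total weight = 1/16 + 3/16 = 1/4
P(Z=0 | obs) = 1/16 / 1/4 = 1/4
P(Z=1 | obs) = 3/16 / 1/4 = 3/4

P(Z=0) = 1/4, P(Z=1) = 3/4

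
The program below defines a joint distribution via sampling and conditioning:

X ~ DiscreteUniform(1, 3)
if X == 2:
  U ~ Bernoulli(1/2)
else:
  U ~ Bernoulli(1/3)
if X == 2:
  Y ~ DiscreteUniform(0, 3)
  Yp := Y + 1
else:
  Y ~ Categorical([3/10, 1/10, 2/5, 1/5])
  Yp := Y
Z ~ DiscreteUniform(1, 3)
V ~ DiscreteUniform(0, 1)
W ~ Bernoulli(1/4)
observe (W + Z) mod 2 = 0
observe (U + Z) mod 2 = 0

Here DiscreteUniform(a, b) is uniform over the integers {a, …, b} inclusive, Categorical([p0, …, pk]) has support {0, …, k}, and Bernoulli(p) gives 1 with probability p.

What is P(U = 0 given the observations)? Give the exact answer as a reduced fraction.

P(U = 0 | obs) = 33/47

Enumerate traces; 72 have nonzero weight after conditioning:
  (X=1, U=0, Y=0, Z=2, V=0, W=0) weight 1/120
  (X=1, U=0, Y=0, Z=2, V=1, W=0) weight 1/120
  (X=1, U=0, Y=1, Z=2, V=0, W=0) weight 1/360
  (X=1, U=0, Y=1, Z=2, V=1, W=0) weight 1/360
  (X=1, U=0, Y=2, Z=2, V=0, W=0) weight 1/90
  (X=1, U=0, Y=2, Z=2, V=1, W=0) weight 1/90
  (X=1, U=0, Y=3, Z=2, V=0, W=0) weight 1/180
  (X=1, U=0, Y=3, Z=2, V=1, W=0) weight 1/180
  (X=1, U=1, Y=0, Z=1, V=0, W=1) weight 1/720
  … 63 more
Group by U:
  weight(U=0) = 11/72
  weight(U=1) = 7/108
Total weight = 11/72 + 7/108 = 47/216
P(U=0 | obs) = 11/72 / 47/216 = 33/47
P(U=1 | obs) = 7/108 / 47/216 = 14/47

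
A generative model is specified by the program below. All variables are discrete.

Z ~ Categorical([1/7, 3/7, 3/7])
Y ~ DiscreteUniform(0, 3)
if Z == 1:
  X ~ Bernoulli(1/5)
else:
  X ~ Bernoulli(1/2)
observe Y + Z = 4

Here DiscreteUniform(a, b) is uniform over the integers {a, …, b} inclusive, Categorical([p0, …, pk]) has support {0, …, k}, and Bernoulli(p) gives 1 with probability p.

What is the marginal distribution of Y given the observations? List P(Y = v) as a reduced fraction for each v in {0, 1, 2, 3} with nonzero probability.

Enumerate traces; 4 have nonzero weight after conditioning:
  (Z=1, Y=3, X=0) weight 3/35
  (Z=1, Y=3, X=1) weight 3/140
  (Z=2, Y=2, X=0) weight 3/56
  (Z=2, Y=2, X=1) weight 3/56
Group by Y:
  weight(Y=2) = 3/28
  weight(Y=3) = 3/28
Total weight = 3/28 + 3/28 = 3/14
P(Y=2 | obs) = 3/28 / 3/14 = 1/2
P(Y=3 | obs) = 3/28 / 3/14 = 1/2

P(Y=2) = 1/2, P(Y=3) = 1/2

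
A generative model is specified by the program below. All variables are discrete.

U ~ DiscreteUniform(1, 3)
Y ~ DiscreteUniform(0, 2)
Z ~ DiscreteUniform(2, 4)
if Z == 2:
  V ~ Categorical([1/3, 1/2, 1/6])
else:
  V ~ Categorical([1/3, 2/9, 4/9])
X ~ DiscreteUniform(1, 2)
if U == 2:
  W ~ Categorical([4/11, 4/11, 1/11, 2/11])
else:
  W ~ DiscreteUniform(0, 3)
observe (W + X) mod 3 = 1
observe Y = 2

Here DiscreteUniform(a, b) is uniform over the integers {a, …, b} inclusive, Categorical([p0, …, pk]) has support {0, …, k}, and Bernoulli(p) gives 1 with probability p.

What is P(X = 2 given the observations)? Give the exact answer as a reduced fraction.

Enumerate traces; 81 have nonzero weight after conditioning:
  (U=1, Y=2, Z=2, V=0, X=1, W=0) weight 1/648
  (U=1, Y=2, Z=2, V=0, X=1, W=3) weight 1/648
  (U=1, Y=2, Z=2, V=0, X=2, W=2) weight 1/648
  (U=1, Y=2, Z=2, V=1, X=1, W=0) weight 1/432
  (U=1, Y=2, Z=2, V=1, X=1, W=3) weight 1/432
  (U=1, Y=2, Z=2, V=1, X=2, W=2) weight 1/432
  (U=1, Y=2, Z=2, V=2, X=1, W=0) weight 1/1296
  (U=1, Y=2, Z=2, V=2, X=1, W=3) weight 1/1296
  … 73 more
Group by X:
  weight(X=1) = 17/198
  weight(X=2) = 13/396
Total weight = 17/198 + 13/396 = 47/396
P(X=1 | obs) = 17/198 / 47/396 = 34/47
P(X=2 | obs) = 13/396 / 47/396 = 13/47

P(X = 2 | obs) = 13/47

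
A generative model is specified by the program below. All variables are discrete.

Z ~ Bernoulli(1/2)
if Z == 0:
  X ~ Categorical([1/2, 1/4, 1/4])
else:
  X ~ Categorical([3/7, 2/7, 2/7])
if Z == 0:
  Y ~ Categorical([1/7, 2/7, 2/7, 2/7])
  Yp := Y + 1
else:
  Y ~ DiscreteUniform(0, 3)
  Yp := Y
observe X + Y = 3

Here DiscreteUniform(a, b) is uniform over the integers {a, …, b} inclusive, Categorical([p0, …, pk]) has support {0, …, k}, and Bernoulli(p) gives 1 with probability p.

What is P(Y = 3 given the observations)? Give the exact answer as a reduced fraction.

Enumerate traces; 6 have nonzero weight after conditioning:
  (Z=0, X=0, Y=3) weight 1/14
  (Z=0, X=1, Y=2) weight 1/28
  (Z=0, X=2, Y=1) weight 1/28
  (Z=1, X=0, Y=3) weight 3/56
  (Z=1, X=1, Y=2) weight 1/28
  (Z=1, X=2, Y=1) weight 1/28
Group by Y:
  weight(Y=1) = 1/14
  weight(Y=2) = 1/14
  weight(Y=3) = 1/8
Total weight = 1/14 + 1/14 + 1/8 = 15/56
P(Y=1 | obs) = 1/14 / 15/56 = 4/15
P(Y=2 | obs) = 1/14 / 15/56 = 4/15
P(Y=3 | obs) = 1/8 / 15/56 = 7/15

P(Y = 3 | obs) = 7/15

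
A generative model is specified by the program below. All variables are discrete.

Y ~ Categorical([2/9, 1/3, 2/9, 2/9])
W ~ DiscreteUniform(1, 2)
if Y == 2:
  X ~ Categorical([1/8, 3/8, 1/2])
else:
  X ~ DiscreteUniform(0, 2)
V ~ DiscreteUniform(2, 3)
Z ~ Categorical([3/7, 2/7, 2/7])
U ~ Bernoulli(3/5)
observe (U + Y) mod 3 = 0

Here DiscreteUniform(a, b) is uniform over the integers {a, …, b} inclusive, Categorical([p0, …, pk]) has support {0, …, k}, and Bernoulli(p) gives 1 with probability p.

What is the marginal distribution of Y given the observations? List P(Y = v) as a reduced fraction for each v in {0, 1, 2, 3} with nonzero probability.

Enumerate traces; 108 have nonzero weight after conditioning:
  (Y=0, W=1, X=0, V=2, Z=0, U=0) weight 1/315
  (Y=0, W=1, X=0, V=2, Z=1, U=0) weight 2/945
  (Y=0, W=1, X=0, V=2, Z=2, U=0) weight 2/945
  (Y=0, W=1, X=0, V=3, Z=0, U=0) weight 1/315
  (Y=0, W=1, X=0, V=3, Z=1, U=0) weight 2/945
  (Y=0, W=1, X=0, V=3, Z=2, U=0) weight 2/945
  (Y=0, W=1, X=1, V=2, Z=0, U=0) weight 1/315
  (Y=0, W=1, X=1, V=2, Z=1, U=0) weight 2/945
  (Y=2, W=1, X=0, V=2, Z=0, U=1) weight 1/560
  (Y=3, W=1, X=0, V=2, Z=0, U=0) weight 1/315
  … 98 more
Group by Y:
  weight(Y=0) = 4/45
  weight(Y=2) = 2/15
  weight(Y=3) = 4/45
Total weight = 4/45 + 2/15 + 4/45 = 14/45
P(Y=0 | obs) = 4/45 / 14/45 = 2/7
P(Y=2 | obs) = 2/15 / 14/45 = 3/7
P(Y=3 | obs) = 4/45 / 14/45 = 2/7

P(Y=0) = 2/7, P(Y=2) = 3/7, P(Y=3) = 2/7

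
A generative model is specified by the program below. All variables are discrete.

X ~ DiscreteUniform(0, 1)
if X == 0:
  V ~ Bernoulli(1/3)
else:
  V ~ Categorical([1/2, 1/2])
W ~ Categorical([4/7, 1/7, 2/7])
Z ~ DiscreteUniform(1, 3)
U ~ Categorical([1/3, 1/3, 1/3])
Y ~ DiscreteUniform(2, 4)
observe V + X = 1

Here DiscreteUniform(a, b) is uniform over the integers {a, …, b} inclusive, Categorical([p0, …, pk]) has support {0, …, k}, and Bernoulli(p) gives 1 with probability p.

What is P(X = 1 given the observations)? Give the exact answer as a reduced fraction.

P(X = 1 | obs) = 3/5

Enumerate traces; 162 have nonzero weight after conditioning:
  (X=0, V=1, W=0, Z=1, U=0, Y=2) weight 2/567
  (X=0, V=1, W=0, Z=1, U=0, Y=3) weight 2/567
  (X=0, V=1, W=0, Z=1, U=0, Y=4) weight 2/567
  (X=0, V=1, W=0, Z=1, U=1, Y=2) weight 2/567
  (X=0, V=1, W=0, Z=1, U=1, Y=3) weight 2/567
  (X=0, V=1, W=0, Z=1, U=1, Y=4) weight 2/567
  (X=0, V=1, W=0, Z=1, U=2, Y=2) weight 2/567
  (X=0, V=1, W=0, Z=1, U=2, Y=3) weight 2/567
  (X=1, V=0, W=0, Z=1, U=0, Y=2) weight 1/189
  … 153 more
Group by X:
  weight(X=0) = 1/6
  weight(X=1) = 1/4
Total weight = 1/6 + 1/4 = 5/12
P(X=0 | obs) = 1/6 / 5/12 = 2/5
P(X=1 | obs) = 1/4 / 5/12 = 3/5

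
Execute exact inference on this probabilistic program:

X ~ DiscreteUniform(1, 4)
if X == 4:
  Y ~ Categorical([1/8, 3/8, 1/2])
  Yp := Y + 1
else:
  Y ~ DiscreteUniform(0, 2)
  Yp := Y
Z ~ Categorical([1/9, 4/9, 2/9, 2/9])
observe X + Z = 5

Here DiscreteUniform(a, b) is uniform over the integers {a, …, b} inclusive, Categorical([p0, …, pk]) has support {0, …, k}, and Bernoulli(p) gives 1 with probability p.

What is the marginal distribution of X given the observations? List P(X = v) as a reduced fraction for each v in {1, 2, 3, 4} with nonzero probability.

P(X=2) = 1/4, P(X=3) = 1/4, P(X=4) = 1/2

Enumerate traces; 9 have nonzero weight after conditioning:
  (X=2, Y=0, Z=3) weight 1/54
  (X=2, Y=1, Z=3) weight 1/54
  (X=2, Y=2, Z=3) weight 1/54
  (X=3, Y=0, Z=2) weight 1/54
  (X=3, Y=1, Z=2) weight 1/54
  (X=3, Y=2, Z=2) weight 1/54
  (X=4, Y=0, Z=1) weight 1/72
  (X=4, Y=1, Z=1) weight 1/24
  … 1 more
Group by X:
  weight(X=2) = 1/18
  weight(X=3) = 1/18
  weight(X=4) = 1/9
Total weight = 1/18 + 1/18 + 1/9 = 2/9
P(X=2 | obs) = 1/18 / 2/9 = 1/4
P(X=3 | obs) = 1/18 / 2/9 = 1/4
P(X=4 | obs) = 1/9 / 2/9 = 1/2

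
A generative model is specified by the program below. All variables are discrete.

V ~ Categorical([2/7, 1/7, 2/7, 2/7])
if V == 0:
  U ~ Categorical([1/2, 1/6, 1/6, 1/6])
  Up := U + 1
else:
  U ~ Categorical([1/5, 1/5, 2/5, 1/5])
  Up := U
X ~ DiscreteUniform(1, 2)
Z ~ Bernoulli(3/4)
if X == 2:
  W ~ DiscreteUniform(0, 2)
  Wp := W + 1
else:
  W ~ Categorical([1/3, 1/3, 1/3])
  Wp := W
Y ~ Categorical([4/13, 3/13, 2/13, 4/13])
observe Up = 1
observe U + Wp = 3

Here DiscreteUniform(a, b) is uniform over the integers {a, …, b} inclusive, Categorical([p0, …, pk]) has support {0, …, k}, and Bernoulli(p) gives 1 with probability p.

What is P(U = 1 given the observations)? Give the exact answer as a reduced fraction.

P(U = 1 | obs) = 2/3

Enumerate traces; 56 have nonzero weight after conditioning:
  (V=0, U=0, X=2, Z=0, W=2, Y=0) weight 1/546
  (V=0, U=0, X=2, Z=0, W=2, Y=1) weight 1/728
  (V=0, U=0, X=2, Z=0, W=2, Y=2) weight 1/1092
  (V=0, U=0, X=2, Z=0, W=2, Y=3) weight 1/546
  (V=0, U=0, X=2, Z=1, W=2, Y=0) weight 1/182
  (V=0, U=0, X=2, Z=1, W=2, Y=1) weight 3/728
  (V=0, U=0, X=2, Z=1, W=2, Y=2) weight 1/364
  (V=0, U=0, X=2, Z=1, W=2, Y=3) weight 1/182
  (V=1, U=1, X=1, Z=0, W=2, Y=0) weight 1/2730
  … 47 more
Group by U:
  weight(U=0) = 1/42
  weight(U=1) = 1/21
Total weight = 1/42 + 1/21 = 1/14
P(U=0 | obs) = 1/42 / 1/14 = 1/3
P(U=1 | obs) = 1/21 / 1/14 = 2/3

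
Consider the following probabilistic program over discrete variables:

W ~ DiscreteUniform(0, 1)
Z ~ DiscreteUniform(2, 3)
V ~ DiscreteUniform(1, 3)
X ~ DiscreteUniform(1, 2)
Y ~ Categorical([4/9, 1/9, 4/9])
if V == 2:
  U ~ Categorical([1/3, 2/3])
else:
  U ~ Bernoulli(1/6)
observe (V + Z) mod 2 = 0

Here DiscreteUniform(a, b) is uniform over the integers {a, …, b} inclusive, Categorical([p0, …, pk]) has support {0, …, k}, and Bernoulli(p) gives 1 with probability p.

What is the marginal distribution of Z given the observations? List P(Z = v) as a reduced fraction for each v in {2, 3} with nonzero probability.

Enumerate traces; 72 have nonzero weight after conditioning:
  (W=0, Z=2, V=2, X=1, Y=0, U=0) weight 1/162
  (W=0, Z=2, V=2, X=1, Y=0, U=1) weight 1/81
  (W=0, Z=2, V=2, X=1, Y=1, U=0) weight 1/648
  (W=0, Z=2, V=2, X=1, Y=1, U=1) weight 1/324
  (W=0, Z=2, V=2, X=1, Y=2, U=0) weight 1/162
  (W=0, Z=2, V=2, X=1, Y=2, U=1) weight 1/81
  (W=0, Z=2, V=2, X=2, Y=0, U=0) weight 1/162
  (W=0, Z=2, V=2, X=2, Y=0, U=1) weight 1/81
  (W=0, Z=3, V=1, X=1, Y=0, U=0) weight 5/324
  … 63 more
Group by Z:
  weight(Z=2) = 1/6
  weight(Z=3) = 1/3
Total weight = 1/6 + 1/3 = 1/2
P(Z=2 | obs) = 1/6 / 1/2 = 1/3
P(Z=3 | obs) = 1/3 / 1/2 = 2/3

P(Z=2) = 1/3, P(Z=3) = 2/3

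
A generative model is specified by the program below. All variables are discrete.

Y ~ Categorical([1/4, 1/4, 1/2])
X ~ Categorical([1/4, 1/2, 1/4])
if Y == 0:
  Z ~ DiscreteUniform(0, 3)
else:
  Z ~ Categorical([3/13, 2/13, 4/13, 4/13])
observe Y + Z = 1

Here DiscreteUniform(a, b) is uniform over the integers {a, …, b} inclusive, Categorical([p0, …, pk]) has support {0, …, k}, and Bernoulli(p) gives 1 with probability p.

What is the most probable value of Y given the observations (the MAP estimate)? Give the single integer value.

Enumerate traces; 6 have nonzero weight after conditioning:
  (Y=0, X=0, Z=1) weight 1/64
  (Y=0, X=1, Z=1) weight 1/32
  (Y=0, X=2, Z=1) weight 1/64
  (Y=1, X=0, Z=0) weight 3/208
  (Y=1, X=1, Z=0) weight 3/104
  (Y=1, X=2, Z=0) weight 3/208
Group by Y:
  weight(Y=0) = 1/16
  weight(Y=1) = 3/52
Total weight = 1/16 + 3/52 = 25/208
P(Y=0 | obs) = 1/16 / 25/208 = 13/25
P(Y=1 | obs) = 3/52 / 25/208 = 12/25
argmax = 0

argmax_v P(Y = v | obs) = 0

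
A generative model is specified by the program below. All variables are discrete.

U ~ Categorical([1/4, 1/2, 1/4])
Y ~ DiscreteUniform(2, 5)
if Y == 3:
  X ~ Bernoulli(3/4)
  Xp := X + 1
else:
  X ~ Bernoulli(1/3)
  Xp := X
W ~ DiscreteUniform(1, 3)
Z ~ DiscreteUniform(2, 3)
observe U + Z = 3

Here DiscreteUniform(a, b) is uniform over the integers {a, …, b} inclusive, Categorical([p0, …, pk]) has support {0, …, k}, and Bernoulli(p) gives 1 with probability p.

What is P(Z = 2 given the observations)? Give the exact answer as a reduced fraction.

P(Z = 2 | obs) = 2/3

Enumerate traces; 48 have nonzero weight after conditioning:
  (U=0, Y=2, X=0, W=1, Z=3) weight 1/144
  (U=0, Y=2, X=0, W=2, Z=3) weight 1/144
  (U=0, Y=2, X=0, W=3, Z=3) weight 1/144
  (U=0, Y=2, X=1, W=1, Z=3) weight 1/288
  (U=0, Y=2, X=1, W=2, Z=3) weight 1/288
  (U=0, Y=2, X=1, W=3, Z=3) weight 1/288
  (U=0, Y=3, X=0, W=1, Z=3) weight 1/384
  (U=0, Y=3, X=0, W=2, Z=3) weight 1/384
  (U=1, Y=2, X=0, W=1, Z=2) weight 1/72
  … 39 more
Group by Z:
  weight(Z=2) = 1/4
  weight(Z=3) = 1/8
Total weight = 1/4 + 1/8 = 3/8
P(Z=2 | obs) = 1/4 / 3/8 = 2/3
P(Z=3 | obs) = 1/8 / 3/8 = 1/3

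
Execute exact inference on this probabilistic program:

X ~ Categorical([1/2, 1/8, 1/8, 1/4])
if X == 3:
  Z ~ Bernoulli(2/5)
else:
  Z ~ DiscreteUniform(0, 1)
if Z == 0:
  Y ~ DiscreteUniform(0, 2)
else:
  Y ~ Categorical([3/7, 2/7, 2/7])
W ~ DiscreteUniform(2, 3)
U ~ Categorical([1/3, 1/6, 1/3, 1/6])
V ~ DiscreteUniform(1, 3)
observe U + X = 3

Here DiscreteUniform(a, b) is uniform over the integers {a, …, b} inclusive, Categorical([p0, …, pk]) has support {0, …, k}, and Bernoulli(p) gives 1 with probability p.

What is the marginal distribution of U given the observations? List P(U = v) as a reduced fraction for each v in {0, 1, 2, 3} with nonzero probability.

Enumerate traces; 144 have nonzero weight after conditioning:
  (X=0, Z=0, Y=0, W=2, U=3, V=1) weight 1/432
  (X=0, Z=0, Y=0, W=2, U=3, V=2) weight 1/432
  (X=0, Z=0, Y=0, W=2, U=3, V=3) weight 1/432
  (X=0, Z=0, Y=0, W=3, U=3, V=1) weight 1/432
  (X=0, Z=0, Y=0, W=3, U=3, V=2) weight 1/432
  (X=0, Z=0, Y=0, W=3, U=3, V=3) weight 1/432
  (X=0, Z=0, Y=1, W=2, U=3, V=1) weight 1/432
  (X=0, Z=0, Y=1, W=2, U=3, V=2) weight 1/432
  (X=1, Z=0, Y=0, W=2, U=2, V=1) weight 1/864
  (X=2, Z=0, Y=0, W=2, U=1, V=1) weight 1/1728
  … 134 more
Group by U:
  weight(U=0) = 1/12
  weight(U=1) = 1/48
  weight(U=2) = 1/24
  weight(U=3) = 1/12
Total weight = 1/12 + 1/48 + 1/24 + 1/12 = 11/48
P(U=0 | obs) = 1/12 / 11/48 = 4/11
P(U=1 | obs) = 1/48 / 11/48 = 1/11
P(U=2 | obs) = 1/24 / 11/48 = 2/11
P(U=3 | obs) = 1/12 / 11/48 = 4/11

P(U=0) = 4/11, P(U=1) = 1/11, P(U=2) = 2/11, P(U=3) = 4/11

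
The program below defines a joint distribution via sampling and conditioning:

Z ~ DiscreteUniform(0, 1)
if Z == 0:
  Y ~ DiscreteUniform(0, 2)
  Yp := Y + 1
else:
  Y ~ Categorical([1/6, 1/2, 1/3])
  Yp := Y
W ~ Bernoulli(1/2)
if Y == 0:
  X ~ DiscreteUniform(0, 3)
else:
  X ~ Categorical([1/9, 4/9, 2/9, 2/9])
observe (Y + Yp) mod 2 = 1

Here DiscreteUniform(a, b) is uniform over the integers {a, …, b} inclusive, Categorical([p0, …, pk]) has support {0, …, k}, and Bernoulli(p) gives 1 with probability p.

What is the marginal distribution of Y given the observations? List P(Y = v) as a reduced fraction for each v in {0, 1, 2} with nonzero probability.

P(Y=0) = 1/3, P(Y=1) = 1/3, P(Y=2) = 1/3

Enumerate traces; 24 have nonzero weight after conditioning:
  (Z=0, Y=0, W=0, X=0) weight 1/48
  (Z=0, Y=0, W=0, X=1) weight 1/48
  (Z=0, Y=0, W=0, X=2) weight 1/48
  (Z=0, Y=0, W=0, X=3) weight 1/48
  (Z=0, Y=0, W=1, X=0) weight 1/48
  (Z=0, Y=0, W=1, X=1) weight 1/48
  (Z=0, Y=0, W=1, X=2) weight 1/48
  (Z=0, Y=0, W=1, X=3) weight 1/48
  (Z=0, Y=1, W=0, X=0) weight 1/108
  (Z=0, Y=2, W=0, X=0) weight 1/108
  … 14 more
Group by Y:
  weight(Y=0) = 1/6
  weight(Y=1) = 1/6
  weight(Y=2) = 1/6
Total weight = 1/6 + 1/6 + 1/6 = 1/2
P(Y=0 | obs) = 1/6 / 1/2 = 1/3
P(Y=1 | obs) = 1/6 / 1/2 = 1/3
P(Y=2 | obs) = 1/6 / 1/2 = 1/3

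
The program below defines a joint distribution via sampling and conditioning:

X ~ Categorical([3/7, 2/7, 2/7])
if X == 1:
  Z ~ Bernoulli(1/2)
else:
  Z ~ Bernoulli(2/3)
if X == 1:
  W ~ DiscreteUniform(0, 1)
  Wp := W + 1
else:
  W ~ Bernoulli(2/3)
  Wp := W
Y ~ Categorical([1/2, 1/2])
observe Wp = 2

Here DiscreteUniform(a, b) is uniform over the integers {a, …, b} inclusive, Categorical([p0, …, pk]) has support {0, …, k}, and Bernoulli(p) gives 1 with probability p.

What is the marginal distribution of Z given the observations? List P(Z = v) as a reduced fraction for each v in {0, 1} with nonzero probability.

Enumerate traces; 4 have nonzero weight after conditioning:
  (X=1, Z=0, W=1, Y=0) weight 1/28
  (X=1, Z=0, W=1, Y=1) weight 1/28
  (X=1, Z=1, W=1, Y=0) weight 1/28
  (X=1, Z=1, W=1, Y=1) weight 1/28
Group by Z:
  weight(Z=0) = 1/14
  weight(Z=1) = 1/14
Total weight = 1/14 + 1/14 = 1/7
P(Z=0 | obs) = 1/14 / 1/7 = 1/2
P(Z=1 | obs) = 1/14 / 1/7 = 1/2

P(Z=0) = 1/2, P(Z=1) = 1/2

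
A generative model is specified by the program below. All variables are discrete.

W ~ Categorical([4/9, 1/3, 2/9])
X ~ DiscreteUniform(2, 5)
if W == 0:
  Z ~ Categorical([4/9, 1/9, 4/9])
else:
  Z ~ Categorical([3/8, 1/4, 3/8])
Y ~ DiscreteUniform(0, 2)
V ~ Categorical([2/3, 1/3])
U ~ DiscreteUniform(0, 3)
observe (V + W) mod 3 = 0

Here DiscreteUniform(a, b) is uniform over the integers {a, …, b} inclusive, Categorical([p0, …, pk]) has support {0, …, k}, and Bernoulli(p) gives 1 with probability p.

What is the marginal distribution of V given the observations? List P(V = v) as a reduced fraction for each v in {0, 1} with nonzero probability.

P(V=0) = 4/5, P(V=1) = 1/5

Enumerate traces; 288 have nonzero weight after conditioning:
  (W=0, X=2, Z=0, Y=0, V=0, U=0) weight 2/729
  (W=0, X=2, Z=0, Y=0, V=0, U=1) weight 2/729
  (W=0, X=2, Z=0, Y=0, V=0, U=2) weight 2/729
  (W=0, X=2, Z=0, Y=0, V=0, U=3) weight 2/729
  (W=0, X=2, Z=0, Y=1, V=0, U=0) weight 2/729
  (W=0, X=2, Z=0, Y=1, V=0, U=1) weight 2/729
  (W=0, X=2, Z=0, Y=1, V=0, U=2) weight 2/729
  (W=0, X=2, Z=0, Y=1, V=0, U=3) weight 2/729
  (W=2, X=2, Z=0, Y=0, V=1, U=0) weight 1/1728
  … 279 more
Group by V:
  weight(V=0) = 8/27
  weight(V=1) = 2/27
Total weight = 8/27 + 2/27 = 10/27
P(V=0 | obs) = 8/27 / 10/27 = 4/5
P(V=1 | obs) = 2/27 / 10/27 = 1/5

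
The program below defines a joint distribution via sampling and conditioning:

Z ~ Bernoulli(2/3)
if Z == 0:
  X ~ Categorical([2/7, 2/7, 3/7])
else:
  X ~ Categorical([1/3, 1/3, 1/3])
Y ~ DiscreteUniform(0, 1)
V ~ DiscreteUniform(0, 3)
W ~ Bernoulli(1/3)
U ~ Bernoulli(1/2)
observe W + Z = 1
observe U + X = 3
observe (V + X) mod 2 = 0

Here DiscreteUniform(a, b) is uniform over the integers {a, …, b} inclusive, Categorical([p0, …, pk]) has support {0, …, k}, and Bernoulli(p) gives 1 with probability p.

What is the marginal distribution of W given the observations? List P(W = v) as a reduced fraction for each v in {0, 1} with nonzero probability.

Enumerate traces; 8 have nonzero weight after conditioning:
  (Z=0, X=2, Y=0, V=0, W=1, U=1) weight 1/336
  (Z=0, X=2, Y=0, V=2, W=1, U=1) weight 1/336
  (Z=0, X=2, Y=1, V=0, W=1, U=1) weight 1/336
  (Z=0, X=2, Y=1, V=2, W=1, U=1) weight 1/336
  (Z=1, X=2, Y=0, V=0, W=0, U=1) weight 1/108
  (Z=1, X=2, Y=0, V=2, W=0, U=1) weight 1/108
  (Z=1, X=2, Y=1, V=0, W=0, U=1) weight 1/108
  (Z=1, X=2, Y=1, V=2, W=0, U=1) weight 1/108
Group by W:
  weight(W=0) = 1/27
  weight(W=1) = 1/84
Total weight = 1/27 + 1/84 = 37/756
P(W=0 | obs) = 1/27 / 37/756 = 28/37
P(W=1 | obs) = 1/84 / 37/756 = 9/37

P(W=0) = 28/37, P(W=1) = 9/37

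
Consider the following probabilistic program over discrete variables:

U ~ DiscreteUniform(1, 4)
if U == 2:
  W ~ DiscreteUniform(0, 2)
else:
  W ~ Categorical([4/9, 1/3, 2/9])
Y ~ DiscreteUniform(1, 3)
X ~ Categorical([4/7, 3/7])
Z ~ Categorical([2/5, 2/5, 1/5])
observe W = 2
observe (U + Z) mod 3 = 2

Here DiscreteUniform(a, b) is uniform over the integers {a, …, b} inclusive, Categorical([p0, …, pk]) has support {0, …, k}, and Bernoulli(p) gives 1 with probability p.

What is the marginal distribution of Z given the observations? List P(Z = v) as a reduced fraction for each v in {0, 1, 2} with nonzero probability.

Enumerate traces; 24 have nonzero weight after conditioning:
  (U=1, W=2, Y=1, X=0, Z=1) weight 4/945
  (U=1, W=2, Y=1, X=1, Z=1) weight 1/315
  (U=1, W=2, Y=2, X=0, Z=1) weight 4/945
  (U=1, W=2, Y=2, X=1, Z=1) weight 1/315
  (U=1, W=2, Y=3, X=0, Z=1) weight 4/945
  (U=1, W=2, Y=3, X=1, Z=1) weight 1/315
  (U=2, W=2, Y=1, X=0, Z=0) weight 2/315
  (U=2, W=2, Y=1, X=1, Z=0) weight 1/210
  (U=3, W=2, Y=1, X=0, Z=2) weight 2/945
  … 15 more
Group by Z:
  weight(Z=0) = 1/30
  weight(Z=1) = 2/45
  weight(Z=2) = 1/90
Total weight = 1/30 + 2/45 + 1/90 = 4/45
P(Z=0 | obs) = 1/30 / 4/45 = 3/8
P(Z=1 | obs) = 2/45 / 4/45 = 1/2
P(Z=2 | obs) = 1/90 / 4/45 = 1/8

P(Z=0) = 3/8, P(Z=1) = 1/2, P(Z=2) = 1/8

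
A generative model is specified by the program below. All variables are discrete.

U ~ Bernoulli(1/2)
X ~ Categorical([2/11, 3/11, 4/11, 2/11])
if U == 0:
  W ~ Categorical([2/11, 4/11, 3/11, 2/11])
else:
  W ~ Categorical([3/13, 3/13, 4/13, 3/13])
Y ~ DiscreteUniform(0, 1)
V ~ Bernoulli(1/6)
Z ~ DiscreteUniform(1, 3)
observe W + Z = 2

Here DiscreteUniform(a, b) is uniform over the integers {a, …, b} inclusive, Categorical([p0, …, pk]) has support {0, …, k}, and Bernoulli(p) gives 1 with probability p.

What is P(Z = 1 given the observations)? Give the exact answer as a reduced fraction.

P(Z = 1 | obs) = 85/144

Enumerate traces; 64 have nonzero weight after conditioning:
  (U=0, X=0, W=0, Y=0, V=0, Z=2) weight 5/2178
  (U=0, X=0, W=0, Y=0, V=1, Z=2) weight 1/2178
  (U=0, X=0, W=0, Y=1, V=0, Z=2) weight 5/2178
  (U=0, X=0, W=0, Y=1, V=1, Z=2) weight 1/2178
  (U=0, X=0, W=1, Y=0, V=0, Z=1) weight 5/1089
  (U=0, X=0, W=1, Y=0, V=1, Z=1) weight 1/1089
  (U=0, X=0, W=1, Y=1, V=0, Z=1) weight 5/1089
  (U=0, X=0, W=1, Y=1, V=1, Z=1) weight 1/1089
  … 56 more
Group by Z:
  weight(Z=1) = 85/858
  weight(Z=2) = 59/858
Total weight = 85/858 + 59/858 = 24/143
P(Z=1 | obs) = 85/858 / 24/143 = 85/144
P(Z=2 | obs) = 59/858 / 24/143 = 59/144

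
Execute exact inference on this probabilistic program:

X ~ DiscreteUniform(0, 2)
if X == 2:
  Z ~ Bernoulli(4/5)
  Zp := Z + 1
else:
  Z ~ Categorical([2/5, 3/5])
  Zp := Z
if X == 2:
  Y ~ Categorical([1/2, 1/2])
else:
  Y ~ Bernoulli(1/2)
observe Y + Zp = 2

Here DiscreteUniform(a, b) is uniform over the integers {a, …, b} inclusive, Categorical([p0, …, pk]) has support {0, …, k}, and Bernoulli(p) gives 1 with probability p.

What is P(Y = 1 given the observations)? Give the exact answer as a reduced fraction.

P(Y = 1 | obs) = 7/11

Enumerate traces; 4 have nonzero weight after conditioning:
  (X=0, Z=1, Y=1) weight 1/10
  (X=1, Z=1, Y=1) weight 1/10
  (X=2, Z=0, Y=1) weight 1/30
  (X=2, Z=1, Y=0) weight 2/15
Group by Y:
  weight(Y=0) = 2/15
  weight(Y=1) = 7/30
Total weight = 2/15 + 7/30 = 11/30
P(Y=0 | obs) = 2/15 / 11/30 = 4/11
P(Y=1 | obs) = 7/30 / 11/30 = 7/11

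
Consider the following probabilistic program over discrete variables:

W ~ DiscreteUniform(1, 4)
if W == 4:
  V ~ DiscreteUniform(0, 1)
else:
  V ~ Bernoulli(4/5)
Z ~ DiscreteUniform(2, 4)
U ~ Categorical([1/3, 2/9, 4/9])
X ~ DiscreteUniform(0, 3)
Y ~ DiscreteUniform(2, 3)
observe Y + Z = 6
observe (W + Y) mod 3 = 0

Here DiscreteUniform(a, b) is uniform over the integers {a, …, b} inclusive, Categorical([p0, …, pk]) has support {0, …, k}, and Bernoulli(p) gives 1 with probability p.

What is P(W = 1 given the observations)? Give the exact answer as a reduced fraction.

P(W = 1 | obs) = 1/3

Enumerate traces; 72 have nonzero weight after conditioning:
  (W=1, V=0, Z=4, U=0, X=0, Y=2) weight 1/1440
  (W=1, V=0, Z=4, U=0, X=1, Y=2) weight 1/1440
  (W=1, V=0, Z=4, U=0, X=2, Y=2) weight 1/1440
  (W=1, V=0, Z=4, U=0, X=3, Y=2) weight 1/1440
  (W=1, V=0, Z=4, U=1, X=0, Y=2) weight 1/2160
  (W=1, V=0, Z=4, U=1, X=1, Y=2) weight 1/2160
  (W=1, V=0, Z=4, U=1, X=2, Y=2) weight 1/2160
  (W=1, V=0, Z=4, U=1, X=3, Y=2) weight 1/2160
  (W=3, V=0, Z=3, U=0, X=0, Y=3) weight 1/1440
  (W=4, V=0, Z=4, U=0, X=0, Y=2) weight 1/576
  … 62 more
Group by W:
  weight(W=1) = 1/24
  weight(W=3) = 1/24
  weight(W=4) = 1/24
Total weight = 1/24 + 1/24 + 1/24 = 1/8
P(W=1 | obs) = 1/24 / 1/8 = 1/3
P(W=3 | obs) = 1/24 / 1/8 = 1/3
P(W=4 | obs) = 1/24 / 1/8 = 1/3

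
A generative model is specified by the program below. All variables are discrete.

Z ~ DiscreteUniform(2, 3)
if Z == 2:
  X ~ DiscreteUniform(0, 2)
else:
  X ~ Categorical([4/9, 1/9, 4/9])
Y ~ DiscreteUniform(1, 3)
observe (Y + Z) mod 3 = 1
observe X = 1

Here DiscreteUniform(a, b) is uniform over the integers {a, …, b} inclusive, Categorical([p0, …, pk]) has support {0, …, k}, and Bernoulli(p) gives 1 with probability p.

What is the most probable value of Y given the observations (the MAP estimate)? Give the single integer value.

Enumerate traces; 2 have nonzero weight after conditioning:
  (Z=2, X=1, Y=2) weight 1/18
  (Z=3, X=1, Y=1) weight 1/54
Group by Y:
  weight(Y=1) = 1/54
  weight(Y=2) = 1/18
Total weight = 1/54 + 1/18 = 2/27
P(Y=1 | obs) = 1/54 / 2/27 = 1/4
P(Y=2 | obs) = 1/18 / 2/27 = 3/4
argmax = 2

argmax_v P(Y = v | obs) = 2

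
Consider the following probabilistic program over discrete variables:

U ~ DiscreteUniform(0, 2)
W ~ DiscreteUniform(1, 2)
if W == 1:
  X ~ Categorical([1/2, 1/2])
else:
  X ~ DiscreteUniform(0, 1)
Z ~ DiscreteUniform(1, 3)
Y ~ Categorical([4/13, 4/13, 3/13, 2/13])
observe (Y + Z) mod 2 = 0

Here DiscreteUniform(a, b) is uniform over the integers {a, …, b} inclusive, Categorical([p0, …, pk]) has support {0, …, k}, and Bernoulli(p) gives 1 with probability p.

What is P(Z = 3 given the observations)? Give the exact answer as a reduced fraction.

P(Z = 3 | obs) = 6/19

Enumerate traces; 72 have nonzero weight after conditioning:
  (U=0, W=1, X=0, Z=1, Y=1) weight 1/117
  (U=0, W=1, X=0, Z=1, Y=3) weight 1/234
  (U=0, W=1, X=0, Z=2, Y=0) weight 1/117
  (U=0, W=1, X=0, Z=2, Y=2) weight 1/156
  (U=0, W=1, X=0, Z=3, Y=1) weight 1/117
  (U=0, W=1, X=0, Z=3, Y=3) weight 1/234
  (U=0, W=1, X=1, Z=1, Y=1) weight 1/117
  (U=0, W=1, X=1, Z=1, Y=3) weight 1/234
  … 64 more
Group by Z:
  weight(Z=1) = 2/13
  weight(Z=2) = 7/39
  weight(Z=3) = 2/13
Total weight = 2/13 + 7/39 + 2/13 = 19/39
P(Z=1 | obs) = 2/13 / 19/39 = 6/19
P(Z=2 | obs) = 7/39 / 19/39 = 7/19
P(Z=3 | obs) = 2/13 / 19/39 = 6/19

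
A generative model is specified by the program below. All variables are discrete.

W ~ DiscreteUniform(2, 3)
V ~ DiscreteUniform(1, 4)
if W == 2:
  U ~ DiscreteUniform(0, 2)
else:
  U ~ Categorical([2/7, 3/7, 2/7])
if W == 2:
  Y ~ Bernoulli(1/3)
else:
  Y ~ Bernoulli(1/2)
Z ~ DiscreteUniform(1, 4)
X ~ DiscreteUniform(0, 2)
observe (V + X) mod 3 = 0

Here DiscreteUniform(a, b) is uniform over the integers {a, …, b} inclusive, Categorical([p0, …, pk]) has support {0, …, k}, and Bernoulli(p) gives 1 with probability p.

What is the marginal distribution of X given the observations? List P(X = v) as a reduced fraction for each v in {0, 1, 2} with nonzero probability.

P(X=0) = 1/4, P(X=1) = 1/4, P(X=2) = 1/2

Enumerate traces; 192 have nonzero weight after conditioning:
  (W=2, V=1, U=0, Y=0, Z=1, X=2) weight 1/432
  (W=2, V=1, U=0, Y=0, Z=2, X=2) weight 1/432
  (W=2, V=1, U=0, Y=0, Z=3, X=2) weight 1/432
  (W=2, V=1, U=0, Y=0, Z=4, X=2) weight 1/432
  (W=2, V=1, U=0, Y=1, Z=1, X=2) weight 1/864
  (W=2, V=1, U=0, Y=1, Z=2, X=2) weight 1/864
  (W=2, V=1, U=0, Y=1, Z=3, X=2) weight 1/864
  (W=2, V=1, U=0, Y=1, Z=4, X=2) weight 1/864
  (W=2, V=2, U=0, Y=0, Z=1, X=1) weight 1/432
  (W=2, V=3, U=0, Y=0, Z=1, X=0) weight 1/432
  … 182 more
Group by X:
  weight(X=0) = 1/12
  weight(X=1) = 1/12
  weight(X=2) = 1/6
Total weight = 1/12 + 1/12 + 1/6 = 1/3
P(X=0 | obs) = 1/12 / 1/3 = 1/4
P(X=1 | obs) = 1/12 / 1/3 = 1/4
P(X=2 | obs) = 1/6 / 1/3 = 1/2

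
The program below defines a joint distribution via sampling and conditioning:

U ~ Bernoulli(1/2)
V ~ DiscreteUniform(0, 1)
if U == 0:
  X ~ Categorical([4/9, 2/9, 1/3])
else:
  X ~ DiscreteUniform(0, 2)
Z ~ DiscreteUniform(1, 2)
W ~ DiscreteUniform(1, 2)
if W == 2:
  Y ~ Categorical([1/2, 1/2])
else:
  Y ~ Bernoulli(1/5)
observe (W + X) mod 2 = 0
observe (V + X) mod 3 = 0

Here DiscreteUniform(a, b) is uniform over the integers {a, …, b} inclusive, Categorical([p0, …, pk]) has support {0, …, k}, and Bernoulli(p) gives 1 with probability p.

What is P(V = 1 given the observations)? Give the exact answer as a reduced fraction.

P(V = 1 | obs) = 6/13

Enumerate traces; 16 have nonzero weight after conditioning:
  (U=0, V=0, X=0, Z=1, W=2, Y=0) weight 1/72
  (U=0, V=0, X=0, Z=1, W=2, Y=1) weight 1/72
  (U=0, V=0, X=0, Z=2, W=2, Y=0) weight 1/72
  (U=0, V=0, X=0, Z=2, W=2, Y=1) weight 1/72
  (U=0, V=1, X=2, Z=1, W=2, Y=0) weight 1/96
  (U=0, V=1, X=2, Z=1, W=2, Y=1) weight 1/96
  (U=0, V=1, X=2, Z=2, W=2, Y=0) weight 1/96
  (U=0, V=1, X=2, Z=2, W=2, Y=1) weight 1/96
  … 8 more
Group by V:
  weight(V=0) = 7/72
  weight(V=1) = 1/12
Total weight = 7/72 + 1/12 = 13/72
P(V=0 | obs) = 7/72 / 13/72 = 7/13
P(V=1 | obs) = 1/12 / 13/72 = 6/13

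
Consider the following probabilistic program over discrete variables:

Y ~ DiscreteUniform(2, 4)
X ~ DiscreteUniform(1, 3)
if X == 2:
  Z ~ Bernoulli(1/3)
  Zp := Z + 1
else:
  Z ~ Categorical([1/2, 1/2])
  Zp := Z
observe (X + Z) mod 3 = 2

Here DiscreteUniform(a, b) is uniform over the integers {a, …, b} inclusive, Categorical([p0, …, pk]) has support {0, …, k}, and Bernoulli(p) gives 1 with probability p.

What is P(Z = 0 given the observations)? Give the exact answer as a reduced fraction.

Enumerate traces; 6 have nonzero weight after conditioning:
  (Y=2, X=1, Z=1) weight 1/18
  (Y=2, X=2, Z=0) weight 2/27
  (Y=3, X=1, Z=1) weight 1/18
  (Y=3, X=2, Z=0) weight 2/27
  (Y=4, X=1, Z=1) weight 1/18
  (Y=4, X=2, Z=0) weight 2/27
Group by Z:
  weight(Z=0) = 2/9
  weight(Z=1) = 1/6
Total weight = 2/9 + 1/6 = 7/18
P(Z=0 | obs) = 2/9 / 7/18 = 4/7
P(Z=1 | obs) = 1/6 / 7/18 = 3/7

P(Z = 0 | obs) = 4/7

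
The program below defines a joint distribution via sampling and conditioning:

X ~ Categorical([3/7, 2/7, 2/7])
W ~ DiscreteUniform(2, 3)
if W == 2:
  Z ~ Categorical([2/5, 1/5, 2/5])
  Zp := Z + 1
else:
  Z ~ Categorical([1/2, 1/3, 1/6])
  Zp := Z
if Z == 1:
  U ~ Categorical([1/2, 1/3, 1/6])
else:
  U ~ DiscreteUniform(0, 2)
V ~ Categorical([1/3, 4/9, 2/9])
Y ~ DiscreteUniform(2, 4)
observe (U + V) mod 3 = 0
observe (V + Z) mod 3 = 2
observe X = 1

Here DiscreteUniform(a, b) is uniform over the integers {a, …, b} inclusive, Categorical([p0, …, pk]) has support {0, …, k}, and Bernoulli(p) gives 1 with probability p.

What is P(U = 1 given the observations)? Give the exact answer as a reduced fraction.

Enumerate traces; 18 have nonzero weight after conditioning:
  (X=1, W=2, Z=0, U=1, V=2, Y=2) weight 4/2835
  (X=1, W=2, Z=0, U=1, V=2, Y=3) weight 4/2835
  (X=1, W=2, Z=0, U=1, V=2, Y=4) weight 4/2835
  (X=1, W=2, Z=1, U=2, V=1, Y=2) weight 2/2835
  (X=1, W=2, Z=1, U=2, V=1, Y=3) weight 2/2835
  (X=1, W=2, Z=1, U=2, V=1, Y=4) weight 2/2835
  (X=1, W=2, Z=2, U=0, V=0, Y=2) weight 2/945
  (X=1, W=2, Z=2, U=0, V=0, Y=3) weight 2/945
  … 10 more
Group by U:
  weight(U=0) = 17/1890
  weight(U=1) = 1/105
  weight(U=2) = 16/2835
Total weight = 17/1890 + 1/105 + 16/2835 = 137/5670
P(U=0 | obs) = 17/1890 / 137/5670 = 51/137
P(U=1 | obs) = 1/105 / 137/5670 = 54/137
P(U=2 | obs) = 16/2835 / 137/5670 = 32/137

P(U = 1 | obs) = 54/137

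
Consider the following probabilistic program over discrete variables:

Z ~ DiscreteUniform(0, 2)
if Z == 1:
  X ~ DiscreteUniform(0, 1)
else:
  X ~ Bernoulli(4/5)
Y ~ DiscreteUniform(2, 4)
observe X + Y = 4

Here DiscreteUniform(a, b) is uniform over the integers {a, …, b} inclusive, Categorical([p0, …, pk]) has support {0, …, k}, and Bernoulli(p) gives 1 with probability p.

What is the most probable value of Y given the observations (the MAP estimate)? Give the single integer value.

argmax_v P(Y = v | obs) = 3

Enumerate traces; 6 have nonzero weight after conditioning:
  (Z=0, X=0, Y=4) weight 1/45
  (Z=0, X=1, Y=3) weight 4/45
  (Z=1, X=0, Y=4) weight 1/18
  (Z=1, X=1, Y=3) weight 1/18
  (Z=2, X=0, Y=4) weight 1/45
  (Z=2, X=1, Y=3) weight 4/45
Group by Y:
  weight(Y=3) = 7/30
  weight(Y=4) = 1/10
Total weight = 7/30 + 1/10 = 1/3
P(Y=3 | obs) = 7/30 / 1/3 = 7/10
P(Y=4 | obs) = 1/10 / 1/3 = 3/10
argmax = 3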